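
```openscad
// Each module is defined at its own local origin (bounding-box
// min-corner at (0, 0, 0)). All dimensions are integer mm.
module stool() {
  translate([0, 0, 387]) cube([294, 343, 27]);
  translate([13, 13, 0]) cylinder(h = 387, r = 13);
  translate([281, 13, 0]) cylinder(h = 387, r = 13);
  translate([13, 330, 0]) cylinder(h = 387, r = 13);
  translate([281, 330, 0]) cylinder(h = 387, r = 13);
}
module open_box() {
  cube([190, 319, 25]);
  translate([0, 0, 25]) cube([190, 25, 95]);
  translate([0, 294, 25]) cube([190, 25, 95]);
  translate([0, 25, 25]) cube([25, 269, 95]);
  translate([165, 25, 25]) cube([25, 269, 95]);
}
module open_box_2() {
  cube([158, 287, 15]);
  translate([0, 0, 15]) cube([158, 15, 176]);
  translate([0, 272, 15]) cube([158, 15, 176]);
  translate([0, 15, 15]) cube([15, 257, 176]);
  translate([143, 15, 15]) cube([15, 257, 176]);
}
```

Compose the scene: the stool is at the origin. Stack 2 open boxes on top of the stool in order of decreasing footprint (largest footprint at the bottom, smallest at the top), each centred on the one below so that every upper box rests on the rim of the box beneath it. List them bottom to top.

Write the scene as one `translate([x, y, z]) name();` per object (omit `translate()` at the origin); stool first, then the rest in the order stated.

stool();
translate([52, 12, 414]) open_box();
translate([68, 28, 534]) open_box_2();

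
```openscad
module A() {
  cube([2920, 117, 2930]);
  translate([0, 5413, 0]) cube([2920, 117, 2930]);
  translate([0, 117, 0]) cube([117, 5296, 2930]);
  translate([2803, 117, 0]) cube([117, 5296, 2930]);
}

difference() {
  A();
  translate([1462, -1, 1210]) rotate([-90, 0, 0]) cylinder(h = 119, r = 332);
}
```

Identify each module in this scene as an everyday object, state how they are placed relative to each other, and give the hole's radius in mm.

A is a house frame. The house frame has a circular hole through its front wall. The hole's radius is 332 mm.

The subtracted cylinder has r = 332 mm.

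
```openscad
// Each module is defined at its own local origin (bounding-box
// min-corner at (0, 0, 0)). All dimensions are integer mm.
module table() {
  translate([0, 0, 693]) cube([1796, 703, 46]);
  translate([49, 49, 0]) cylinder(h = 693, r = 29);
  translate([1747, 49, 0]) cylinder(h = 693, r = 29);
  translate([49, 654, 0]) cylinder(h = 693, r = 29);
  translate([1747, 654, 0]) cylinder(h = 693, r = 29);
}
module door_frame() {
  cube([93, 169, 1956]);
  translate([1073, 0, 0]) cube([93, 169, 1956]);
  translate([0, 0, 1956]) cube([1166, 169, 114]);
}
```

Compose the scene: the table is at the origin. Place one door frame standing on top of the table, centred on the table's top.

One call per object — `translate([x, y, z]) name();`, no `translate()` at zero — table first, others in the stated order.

table();
translate([315, 267, 739]) door_frame();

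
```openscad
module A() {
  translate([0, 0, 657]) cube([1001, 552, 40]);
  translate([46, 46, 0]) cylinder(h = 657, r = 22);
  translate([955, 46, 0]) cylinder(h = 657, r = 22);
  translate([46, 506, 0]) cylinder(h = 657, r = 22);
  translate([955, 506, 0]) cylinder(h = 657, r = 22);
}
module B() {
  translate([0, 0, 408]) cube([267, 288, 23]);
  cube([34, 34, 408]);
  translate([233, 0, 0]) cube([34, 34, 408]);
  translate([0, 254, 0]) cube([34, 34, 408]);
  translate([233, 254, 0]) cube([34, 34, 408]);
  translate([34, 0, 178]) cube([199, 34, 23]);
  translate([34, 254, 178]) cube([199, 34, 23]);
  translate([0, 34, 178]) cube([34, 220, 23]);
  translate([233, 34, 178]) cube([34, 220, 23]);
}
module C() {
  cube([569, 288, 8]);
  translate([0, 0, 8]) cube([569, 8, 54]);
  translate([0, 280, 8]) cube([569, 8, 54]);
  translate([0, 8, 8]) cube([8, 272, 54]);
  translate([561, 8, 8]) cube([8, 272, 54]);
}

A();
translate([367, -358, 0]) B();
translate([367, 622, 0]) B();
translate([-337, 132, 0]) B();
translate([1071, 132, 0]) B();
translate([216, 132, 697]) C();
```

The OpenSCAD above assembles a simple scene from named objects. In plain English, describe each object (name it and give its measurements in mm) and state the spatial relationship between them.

A is a table with a 1001×552 mm rectangular top, 40 mm thick, top surface at z = 697 mm, supported by four round legs of 44 mm diameter, each leg's bounding box inset 24 mm from the nearest pair of top edges, running from the floor.

B is a four-legged stool. The seat is a 267×288×23 mm slab whose top surface is at z = 431 mm; four square legs, each 34×34 mm in cross-section, run from the floor (z = 0) to the underside of the seat, each flush with a corner of the seat. Four stretchers, 34 mm wide and 23 mm tall, connect adjacent legs with their undersides at z = 178 mm, each running between the inner faces of the legs it joins and aligned with the legs' outer faces on the other axis.

C is an open storage box with external size 569×288×62 mm and wall thickness 8 mm (the base is also 8 mm thick). The base covers the whole footprint; the four walls stand on the base, with the y-facing walls full-width and the x-facing walls fitting between their inner faces.

Four stools sit around the table at the −y, +y, −x, +x sides. The open box is on top of the table, centred.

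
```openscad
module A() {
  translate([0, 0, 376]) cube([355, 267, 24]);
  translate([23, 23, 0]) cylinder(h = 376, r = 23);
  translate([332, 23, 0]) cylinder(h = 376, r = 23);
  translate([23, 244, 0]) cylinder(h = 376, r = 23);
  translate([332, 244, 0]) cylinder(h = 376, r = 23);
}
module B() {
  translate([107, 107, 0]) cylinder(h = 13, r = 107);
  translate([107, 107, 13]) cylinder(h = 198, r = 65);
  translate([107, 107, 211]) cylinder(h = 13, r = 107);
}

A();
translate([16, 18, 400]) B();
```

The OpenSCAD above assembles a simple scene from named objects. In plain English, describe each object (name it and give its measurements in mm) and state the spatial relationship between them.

A is a simple wooden stool: a rectangular seat 355 mm (x) by 267 mm (y), 24 mm thick, top face at z = 400 mm, on four round legs, each 46 mm in diameter. The legs rest on z = 0, each leg's axis is inset half a diameter from the nearest pair of seat edges (so the leg's bounding box is flush with the corner).

B is a spool: two coaxial disc flanges of radius 107 mm and thickness 13 mm, joined by a core cylinder of radius 65 mm and height 198 mm. The lower flange rests on z = 0 and the three cylinders share a vertical axis.

The spool is on top of the stool.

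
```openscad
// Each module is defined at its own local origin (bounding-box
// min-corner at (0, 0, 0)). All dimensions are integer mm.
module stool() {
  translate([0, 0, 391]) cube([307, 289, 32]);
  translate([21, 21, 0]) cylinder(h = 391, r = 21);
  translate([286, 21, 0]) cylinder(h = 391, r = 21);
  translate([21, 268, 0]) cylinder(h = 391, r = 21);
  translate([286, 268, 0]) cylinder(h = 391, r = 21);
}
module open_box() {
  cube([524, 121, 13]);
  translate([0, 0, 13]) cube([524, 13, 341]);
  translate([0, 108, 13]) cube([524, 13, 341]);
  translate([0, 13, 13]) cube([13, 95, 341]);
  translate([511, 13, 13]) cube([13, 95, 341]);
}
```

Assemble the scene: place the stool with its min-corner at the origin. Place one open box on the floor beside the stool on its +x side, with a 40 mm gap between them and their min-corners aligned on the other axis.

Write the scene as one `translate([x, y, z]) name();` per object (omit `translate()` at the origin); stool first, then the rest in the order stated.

stool();
translate([347, 0, 0]) open_box();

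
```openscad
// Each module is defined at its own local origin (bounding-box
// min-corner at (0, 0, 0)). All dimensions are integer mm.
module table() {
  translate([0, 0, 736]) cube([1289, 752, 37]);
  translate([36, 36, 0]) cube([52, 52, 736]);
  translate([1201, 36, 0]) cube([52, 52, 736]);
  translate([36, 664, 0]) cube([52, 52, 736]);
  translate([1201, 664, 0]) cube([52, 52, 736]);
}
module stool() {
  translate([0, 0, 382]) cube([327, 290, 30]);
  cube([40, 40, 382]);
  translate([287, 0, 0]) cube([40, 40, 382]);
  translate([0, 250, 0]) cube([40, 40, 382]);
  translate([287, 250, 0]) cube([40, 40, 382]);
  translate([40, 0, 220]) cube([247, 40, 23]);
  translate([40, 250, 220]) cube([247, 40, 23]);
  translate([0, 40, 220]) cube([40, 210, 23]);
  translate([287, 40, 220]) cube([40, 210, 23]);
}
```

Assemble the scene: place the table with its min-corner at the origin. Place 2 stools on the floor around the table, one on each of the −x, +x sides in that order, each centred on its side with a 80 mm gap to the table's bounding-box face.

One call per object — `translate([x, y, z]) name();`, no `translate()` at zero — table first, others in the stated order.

table();
translate([-407, 231, 0]) stool();
translate([1369, 231, 0]) stool();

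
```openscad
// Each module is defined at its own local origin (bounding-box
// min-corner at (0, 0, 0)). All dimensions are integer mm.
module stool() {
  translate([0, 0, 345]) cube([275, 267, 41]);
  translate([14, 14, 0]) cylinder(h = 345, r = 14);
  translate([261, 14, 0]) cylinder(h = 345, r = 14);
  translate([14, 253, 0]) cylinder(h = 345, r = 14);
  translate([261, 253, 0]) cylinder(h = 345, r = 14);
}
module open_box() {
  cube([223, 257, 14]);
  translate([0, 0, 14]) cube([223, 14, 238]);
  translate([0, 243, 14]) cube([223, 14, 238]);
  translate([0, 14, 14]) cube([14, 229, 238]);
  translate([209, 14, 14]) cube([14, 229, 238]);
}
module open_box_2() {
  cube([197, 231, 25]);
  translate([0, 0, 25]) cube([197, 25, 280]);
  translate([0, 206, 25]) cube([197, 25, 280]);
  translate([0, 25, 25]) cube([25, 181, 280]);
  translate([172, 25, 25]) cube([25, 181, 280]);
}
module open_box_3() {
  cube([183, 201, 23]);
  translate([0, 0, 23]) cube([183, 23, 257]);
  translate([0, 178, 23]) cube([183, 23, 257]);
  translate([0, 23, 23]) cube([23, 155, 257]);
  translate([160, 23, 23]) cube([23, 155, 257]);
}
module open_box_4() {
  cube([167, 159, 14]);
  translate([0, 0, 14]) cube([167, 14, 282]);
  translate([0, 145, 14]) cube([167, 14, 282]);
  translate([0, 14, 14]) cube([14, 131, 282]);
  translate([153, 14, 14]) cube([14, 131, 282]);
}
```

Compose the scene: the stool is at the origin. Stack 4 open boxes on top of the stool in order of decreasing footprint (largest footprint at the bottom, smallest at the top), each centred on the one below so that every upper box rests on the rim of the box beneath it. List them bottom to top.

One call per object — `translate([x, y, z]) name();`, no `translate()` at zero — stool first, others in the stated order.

stool();
translate([26, 5, 386]) open_box();
translate([39, 18, 638]) open_box_2();
translate([46, 33, 943]) open_box_3();
translate([54, 54, 1223]) open_box_4();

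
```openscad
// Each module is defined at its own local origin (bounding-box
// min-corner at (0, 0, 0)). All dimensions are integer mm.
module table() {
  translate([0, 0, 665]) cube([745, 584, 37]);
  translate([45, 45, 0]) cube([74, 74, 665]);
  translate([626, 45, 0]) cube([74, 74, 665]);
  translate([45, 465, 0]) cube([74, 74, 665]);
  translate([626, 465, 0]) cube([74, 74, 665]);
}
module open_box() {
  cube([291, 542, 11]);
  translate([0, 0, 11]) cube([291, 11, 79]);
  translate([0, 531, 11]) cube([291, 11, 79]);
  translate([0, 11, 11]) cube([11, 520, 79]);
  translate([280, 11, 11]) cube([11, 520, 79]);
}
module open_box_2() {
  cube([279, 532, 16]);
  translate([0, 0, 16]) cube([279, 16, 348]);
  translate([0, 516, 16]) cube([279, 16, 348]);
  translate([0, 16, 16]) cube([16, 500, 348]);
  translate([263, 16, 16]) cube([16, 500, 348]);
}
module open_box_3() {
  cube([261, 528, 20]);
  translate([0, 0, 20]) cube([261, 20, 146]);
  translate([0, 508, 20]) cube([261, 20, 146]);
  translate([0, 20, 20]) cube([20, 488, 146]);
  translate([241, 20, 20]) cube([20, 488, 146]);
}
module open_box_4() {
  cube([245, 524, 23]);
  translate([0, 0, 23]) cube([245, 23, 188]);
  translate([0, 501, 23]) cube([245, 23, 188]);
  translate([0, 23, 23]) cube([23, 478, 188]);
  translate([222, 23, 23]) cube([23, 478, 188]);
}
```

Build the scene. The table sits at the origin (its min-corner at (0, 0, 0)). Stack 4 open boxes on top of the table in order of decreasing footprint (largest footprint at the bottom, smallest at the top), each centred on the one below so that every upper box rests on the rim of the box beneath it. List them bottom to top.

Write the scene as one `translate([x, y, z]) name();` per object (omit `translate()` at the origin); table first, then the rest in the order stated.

table();
translate([227, 21, 702]) open_box();
translate([233, 26, 792]) open_box_2();
translate([242, 28, 1156]) open_box_3();
translate([250, 30, 1322]) open_box_4();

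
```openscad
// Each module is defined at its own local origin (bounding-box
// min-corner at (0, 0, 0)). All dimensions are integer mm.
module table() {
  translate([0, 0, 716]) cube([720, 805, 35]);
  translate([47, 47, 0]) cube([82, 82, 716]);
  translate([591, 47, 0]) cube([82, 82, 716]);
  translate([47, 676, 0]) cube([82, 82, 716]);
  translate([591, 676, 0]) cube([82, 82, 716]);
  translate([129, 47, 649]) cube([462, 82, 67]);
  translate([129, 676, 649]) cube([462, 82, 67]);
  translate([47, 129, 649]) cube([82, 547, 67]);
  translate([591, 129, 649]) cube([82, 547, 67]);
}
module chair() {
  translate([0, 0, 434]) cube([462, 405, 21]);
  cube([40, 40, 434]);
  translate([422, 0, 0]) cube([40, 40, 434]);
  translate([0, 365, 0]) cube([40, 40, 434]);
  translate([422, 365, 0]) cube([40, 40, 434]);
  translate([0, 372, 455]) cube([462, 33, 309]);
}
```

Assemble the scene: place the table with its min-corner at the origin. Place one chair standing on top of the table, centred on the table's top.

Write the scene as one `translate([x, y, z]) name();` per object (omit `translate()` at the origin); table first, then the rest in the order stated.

table();
translate([129, 200, 751]) chair();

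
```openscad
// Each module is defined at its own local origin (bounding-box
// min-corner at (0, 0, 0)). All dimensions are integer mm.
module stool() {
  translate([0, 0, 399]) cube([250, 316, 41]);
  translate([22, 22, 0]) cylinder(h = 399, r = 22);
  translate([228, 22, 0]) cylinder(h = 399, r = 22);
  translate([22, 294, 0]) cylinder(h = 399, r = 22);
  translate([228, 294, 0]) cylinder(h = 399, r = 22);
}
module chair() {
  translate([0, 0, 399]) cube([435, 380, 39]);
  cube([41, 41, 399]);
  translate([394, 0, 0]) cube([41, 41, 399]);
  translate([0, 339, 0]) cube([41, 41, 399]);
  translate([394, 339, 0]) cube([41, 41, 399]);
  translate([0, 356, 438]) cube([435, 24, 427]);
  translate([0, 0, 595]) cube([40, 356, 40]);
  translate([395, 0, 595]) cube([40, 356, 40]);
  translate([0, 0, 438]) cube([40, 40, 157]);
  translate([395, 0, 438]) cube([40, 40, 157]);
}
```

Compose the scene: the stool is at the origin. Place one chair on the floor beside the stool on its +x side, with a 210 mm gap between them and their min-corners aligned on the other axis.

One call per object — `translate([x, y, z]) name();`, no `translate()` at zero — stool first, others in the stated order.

stool();
translate([460, 0, 0]) chair();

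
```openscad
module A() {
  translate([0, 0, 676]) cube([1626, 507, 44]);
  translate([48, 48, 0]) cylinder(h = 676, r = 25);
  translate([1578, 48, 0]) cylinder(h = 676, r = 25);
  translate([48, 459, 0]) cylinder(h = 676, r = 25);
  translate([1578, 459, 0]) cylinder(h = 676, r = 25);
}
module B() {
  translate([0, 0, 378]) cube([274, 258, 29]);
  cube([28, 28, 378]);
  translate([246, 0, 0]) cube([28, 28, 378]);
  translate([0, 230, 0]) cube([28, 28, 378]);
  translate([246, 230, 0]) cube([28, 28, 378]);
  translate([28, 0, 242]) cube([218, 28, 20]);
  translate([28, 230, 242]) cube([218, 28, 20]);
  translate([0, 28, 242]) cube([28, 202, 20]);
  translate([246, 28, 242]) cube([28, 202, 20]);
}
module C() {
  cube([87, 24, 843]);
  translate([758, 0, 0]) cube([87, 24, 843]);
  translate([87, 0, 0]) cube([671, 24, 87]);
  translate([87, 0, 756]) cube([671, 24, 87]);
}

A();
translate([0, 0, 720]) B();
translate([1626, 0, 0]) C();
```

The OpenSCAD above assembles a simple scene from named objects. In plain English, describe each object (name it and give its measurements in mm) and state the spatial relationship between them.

A is a table: top 1626 mm (x) × 507 mm (y), 44 mm thick, upper face at z = 720 mm, on four round legs of 50 mm diameter, each leg's bounding box inset 23 mm from the nearest pair of top edges, running from z = 0 to the bottom of the top.

B is a four-legged stool. The seat is 274×258 mm, 29 mm thick, top at z = 407 mm. It stands on four square legs, each 28×28 mm in cross-section, from z = 0 to the seat underside, each flush with a corner of the seat. Four stretchers, 28 mm wide and 20 mm tall, connect adjacent legs with their undersides at z = 242 mm, each running between the inner faces of the legs it joins and aligned with the legs' outer faces on the other axis.

C is a rectangular picture frame lying in the x–z plane (depth along y). The opening is 671 mm wide (x) by 669 mm tall (z), surrounded by a border 87 mm wide on all four sides. The frame is 24 mm deep and is made of two full-height vertical stiles with two horizontal rails fitted between them.

The stool is on top of the table. The picture frame is against the table's +x side, with their −y faces flush.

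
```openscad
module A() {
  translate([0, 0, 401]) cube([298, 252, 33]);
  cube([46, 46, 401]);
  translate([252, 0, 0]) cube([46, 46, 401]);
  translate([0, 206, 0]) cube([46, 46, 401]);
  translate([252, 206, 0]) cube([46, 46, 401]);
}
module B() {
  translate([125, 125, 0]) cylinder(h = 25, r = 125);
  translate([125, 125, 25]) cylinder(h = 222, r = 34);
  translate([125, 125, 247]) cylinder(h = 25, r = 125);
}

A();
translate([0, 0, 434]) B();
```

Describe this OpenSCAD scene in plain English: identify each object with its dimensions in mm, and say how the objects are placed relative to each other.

A is a four-legged stool. The seat is 298×252 mm, 33 mm thick, top at z = 434 mm. It stands on four square legs, each 46×46 mm in cross-section, from z = 0 to the seat underside, each flush with a corner of the seat.

B is a spool: two coaxial disc flanges of radius 125 mm and thickness 25 mm, joined by a core cylinder of radius 34 mm and height 222 mm. The lower flange rests on z = 0 and the three cylinders share a vertical axis.

The spool is on top of the stool.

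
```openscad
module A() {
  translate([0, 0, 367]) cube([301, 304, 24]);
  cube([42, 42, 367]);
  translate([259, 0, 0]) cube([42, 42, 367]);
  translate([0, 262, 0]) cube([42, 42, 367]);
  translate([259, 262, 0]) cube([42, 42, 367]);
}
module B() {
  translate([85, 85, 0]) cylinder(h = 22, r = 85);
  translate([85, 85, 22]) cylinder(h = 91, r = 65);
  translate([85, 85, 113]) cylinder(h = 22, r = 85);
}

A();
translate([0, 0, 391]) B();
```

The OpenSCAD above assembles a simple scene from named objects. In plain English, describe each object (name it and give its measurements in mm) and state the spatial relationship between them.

A is a four-legged stool. The seat is 301×304 mm, 24 mm thick, top at z = 391 mm. It stands on four square legs, each 42×42 mm in cross-section, from z = 0 to the seat underside, each flush with a corner of the seat.

B is a spool: two coaxial disc flanges of radius 85 mm and thickness 22 mm, joined by a core cylinder of radius 65 mm and height 91 mm. The lower flange rests on z = 0 and the three cylinders share a vertical axis.

The spool is on top of the stool.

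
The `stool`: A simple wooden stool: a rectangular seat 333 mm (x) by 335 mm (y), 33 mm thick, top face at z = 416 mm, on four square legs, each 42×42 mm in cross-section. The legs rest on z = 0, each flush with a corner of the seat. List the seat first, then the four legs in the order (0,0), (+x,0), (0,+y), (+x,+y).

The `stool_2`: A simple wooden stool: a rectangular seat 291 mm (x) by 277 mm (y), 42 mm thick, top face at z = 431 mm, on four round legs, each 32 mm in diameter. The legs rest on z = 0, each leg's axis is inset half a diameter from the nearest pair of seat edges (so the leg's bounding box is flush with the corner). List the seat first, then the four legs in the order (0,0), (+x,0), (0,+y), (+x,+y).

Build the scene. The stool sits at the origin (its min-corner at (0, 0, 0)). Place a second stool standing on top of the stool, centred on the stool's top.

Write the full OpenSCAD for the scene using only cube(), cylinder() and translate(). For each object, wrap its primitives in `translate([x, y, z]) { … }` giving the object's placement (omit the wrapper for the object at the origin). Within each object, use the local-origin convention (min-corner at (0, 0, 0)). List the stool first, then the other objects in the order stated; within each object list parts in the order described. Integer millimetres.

translate([0, 0, 383]) cube([333, 335, 33]);
cube([42, 42, 383]);
translate([291, 0, 0]) cube([42, 42, 383]);
translate([0, 293, 0]) cube([42, 42, 383]);
translate([291, 293, 0]) cube([42, 42, 383]);
translate([21, 29, 416]) {
  translate([0, 0, 389]) cube([291, 277, 42]);
  translate([16, 16, 0]) cylinder(h = 389, r = 16);
  translate([275, 16, 0]) cylinder(h = 389, r = 16);
  translate([16, 261, 0]) cylinder(h = 389, r = 16);
  translate([275, 261, 0]) cylinder(h = 389, r = 16);
}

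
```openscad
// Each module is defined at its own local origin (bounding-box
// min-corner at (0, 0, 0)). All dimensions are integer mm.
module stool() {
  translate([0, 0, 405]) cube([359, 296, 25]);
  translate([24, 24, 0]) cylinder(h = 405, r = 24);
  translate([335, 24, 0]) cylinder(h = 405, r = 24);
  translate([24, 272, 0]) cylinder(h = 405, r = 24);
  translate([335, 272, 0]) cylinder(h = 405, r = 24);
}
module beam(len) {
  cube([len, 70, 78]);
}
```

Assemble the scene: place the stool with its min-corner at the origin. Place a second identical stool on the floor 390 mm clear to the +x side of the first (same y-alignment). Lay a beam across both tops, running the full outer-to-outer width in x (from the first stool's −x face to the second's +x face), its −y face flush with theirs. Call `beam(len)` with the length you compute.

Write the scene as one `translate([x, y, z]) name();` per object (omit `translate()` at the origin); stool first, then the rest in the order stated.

stool();
translate([749, 0, 0]) stool();
translate([0, 0, 430]) beam(1108);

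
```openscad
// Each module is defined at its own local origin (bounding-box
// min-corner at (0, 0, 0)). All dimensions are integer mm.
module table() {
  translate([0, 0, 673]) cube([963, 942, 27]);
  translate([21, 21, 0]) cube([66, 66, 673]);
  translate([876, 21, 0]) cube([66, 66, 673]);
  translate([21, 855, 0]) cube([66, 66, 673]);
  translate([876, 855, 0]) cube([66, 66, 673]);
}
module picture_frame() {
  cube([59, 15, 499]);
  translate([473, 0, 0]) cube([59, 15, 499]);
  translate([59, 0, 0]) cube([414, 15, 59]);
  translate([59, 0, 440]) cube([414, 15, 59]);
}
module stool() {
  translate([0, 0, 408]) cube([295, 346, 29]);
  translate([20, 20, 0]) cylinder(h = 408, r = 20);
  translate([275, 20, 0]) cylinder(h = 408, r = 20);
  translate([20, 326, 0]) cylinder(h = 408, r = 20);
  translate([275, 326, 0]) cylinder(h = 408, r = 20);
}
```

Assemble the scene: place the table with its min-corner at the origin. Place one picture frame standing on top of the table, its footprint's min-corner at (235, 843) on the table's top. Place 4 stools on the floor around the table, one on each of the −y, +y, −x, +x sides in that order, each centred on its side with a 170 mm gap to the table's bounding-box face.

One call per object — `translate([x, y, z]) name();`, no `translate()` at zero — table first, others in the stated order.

table();
translate([235, 843, 700]) picture_frame();
translate([334, -516, 0]) stool();
translate([334, 1112, 0]) stool();
translate([-465, 298, 0]) stool();
translate([1133, 298, 0]) stool();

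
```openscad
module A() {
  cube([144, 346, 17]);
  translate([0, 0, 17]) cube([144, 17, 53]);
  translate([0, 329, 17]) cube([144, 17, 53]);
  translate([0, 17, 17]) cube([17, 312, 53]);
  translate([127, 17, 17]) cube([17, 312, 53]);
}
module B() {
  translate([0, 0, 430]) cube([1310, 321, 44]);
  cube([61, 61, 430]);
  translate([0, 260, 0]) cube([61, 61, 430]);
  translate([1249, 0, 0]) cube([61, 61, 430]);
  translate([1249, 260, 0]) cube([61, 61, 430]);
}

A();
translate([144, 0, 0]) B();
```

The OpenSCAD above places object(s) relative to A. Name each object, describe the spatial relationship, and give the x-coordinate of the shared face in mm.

A is an open box. B is a bench. The bench is against the open box's +x side, with their −y faces flush. The x-coordinate of the shared face is 144 mm.

The open box's +x face and the bench's −x face are both at x = 144 mm.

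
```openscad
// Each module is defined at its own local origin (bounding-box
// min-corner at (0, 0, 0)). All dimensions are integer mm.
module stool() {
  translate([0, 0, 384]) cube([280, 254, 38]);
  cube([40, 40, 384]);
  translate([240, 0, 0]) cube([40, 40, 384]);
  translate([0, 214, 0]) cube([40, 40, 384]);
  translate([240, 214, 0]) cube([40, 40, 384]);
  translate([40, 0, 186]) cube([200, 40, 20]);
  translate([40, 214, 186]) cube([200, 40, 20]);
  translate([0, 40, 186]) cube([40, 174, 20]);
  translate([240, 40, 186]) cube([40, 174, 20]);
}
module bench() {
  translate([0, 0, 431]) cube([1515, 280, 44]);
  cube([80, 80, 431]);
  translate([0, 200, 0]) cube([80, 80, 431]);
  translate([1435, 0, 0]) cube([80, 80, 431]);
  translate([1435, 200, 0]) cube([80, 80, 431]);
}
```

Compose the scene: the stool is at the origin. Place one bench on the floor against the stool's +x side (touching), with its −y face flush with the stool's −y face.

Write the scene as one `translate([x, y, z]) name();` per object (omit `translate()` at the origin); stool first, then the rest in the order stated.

stool();
translate([280, 0, 0]) bench();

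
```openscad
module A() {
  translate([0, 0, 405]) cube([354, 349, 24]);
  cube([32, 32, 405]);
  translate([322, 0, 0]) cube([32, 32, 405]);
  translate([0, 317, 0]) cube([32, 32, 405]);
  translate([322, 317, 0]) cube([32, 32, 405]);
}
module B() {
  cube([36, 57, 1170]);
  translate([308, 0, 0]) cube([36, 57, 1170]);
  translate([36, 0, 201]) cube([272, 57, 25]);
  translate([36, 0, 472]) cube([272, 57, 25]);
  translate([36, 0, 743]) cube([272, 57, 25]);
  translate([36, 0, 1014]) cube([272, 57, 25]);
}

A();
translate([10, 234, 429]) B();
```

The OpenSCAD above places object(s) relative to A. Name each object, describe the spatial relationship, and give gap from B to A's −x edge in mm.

The ladder's min-x is at 10; the stool's min-x is 0; gap = 10 mm.

A is a stool. B is a ladder. The ladder is on top of the stool. The gap from the ladder to the stool's −x edge is 10 mm.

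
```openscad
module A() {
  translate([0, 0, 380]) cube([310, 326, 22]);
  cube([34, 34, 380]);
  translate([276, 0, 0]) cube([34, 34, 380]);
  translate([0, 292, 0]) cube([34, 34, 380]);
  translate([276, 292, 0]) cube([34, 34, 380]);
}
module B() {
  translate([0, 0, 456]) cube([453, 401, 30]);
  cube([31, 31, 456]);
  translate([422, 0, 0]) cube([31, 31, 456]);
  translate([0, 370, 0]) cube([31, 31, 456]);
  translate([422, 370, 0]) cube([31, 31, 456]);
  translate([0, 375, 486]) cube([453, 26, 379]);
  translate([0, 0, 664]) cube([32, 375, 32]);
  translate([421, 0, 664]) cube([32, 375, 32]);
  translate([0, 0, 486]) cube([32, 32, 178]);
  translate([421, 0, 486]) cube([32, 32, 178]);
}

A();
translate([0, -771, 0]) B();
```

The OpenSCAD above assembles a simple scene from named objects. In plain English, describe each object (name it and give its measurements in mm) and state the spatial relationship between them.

A is a four-legged stool. The seat is a 310×326×22 mm slab whose top surface is at z = 402 mm; four square legs, each 34×34 mm in cross-section, run from the floor (z = 0) to the underside of the seat, each flush with a corner of the seat.

B is a chair. The seat is a 453×401×30 mm slab with its top at z = 486 mm, on four 31×31 mm corner legs (flush with the seat edges, standing on z = 0). A flat backrest 26 mm thick, 379 mm tall, spans the full seat width and rises from the seat top along its +y edge, rear face flush with the rear of the seat. Two armrests of 32×32 mm section run along each side from the seat's front edge to the front of the backrest, top faces 210 mm above the seat top and outer faces flush with the seat's x-edges; a 32×32 mm post under the front of each armrest stands on the seat at the front corner.

The chair is on the floor beside the stool on its −y side.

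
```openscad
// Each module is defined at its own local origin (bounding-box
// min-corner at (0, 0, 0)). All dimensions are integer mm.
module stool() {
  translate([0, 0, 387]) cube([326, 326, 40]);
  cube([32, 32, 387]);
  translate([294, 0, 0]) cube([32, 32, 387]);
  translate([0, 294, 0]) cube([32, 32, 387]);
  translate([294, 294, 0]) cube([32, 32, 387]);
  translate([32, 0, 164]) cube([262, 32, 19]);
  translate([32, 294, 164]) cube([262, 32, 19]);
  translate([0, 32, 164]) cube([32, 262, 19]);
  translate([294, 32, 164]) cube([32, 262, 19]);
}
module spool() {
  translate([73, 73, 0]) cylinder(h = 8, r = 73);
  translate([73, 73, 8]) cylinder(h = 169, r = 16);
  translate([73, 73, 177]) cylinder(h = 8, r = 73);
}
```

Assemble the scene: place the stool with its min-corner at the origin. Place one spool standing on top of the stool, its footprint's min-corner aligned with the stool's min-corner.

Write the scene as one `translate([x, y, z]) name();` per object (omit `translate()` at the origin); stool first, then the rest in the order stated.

stool();
translate([0, 0, 427]) spool();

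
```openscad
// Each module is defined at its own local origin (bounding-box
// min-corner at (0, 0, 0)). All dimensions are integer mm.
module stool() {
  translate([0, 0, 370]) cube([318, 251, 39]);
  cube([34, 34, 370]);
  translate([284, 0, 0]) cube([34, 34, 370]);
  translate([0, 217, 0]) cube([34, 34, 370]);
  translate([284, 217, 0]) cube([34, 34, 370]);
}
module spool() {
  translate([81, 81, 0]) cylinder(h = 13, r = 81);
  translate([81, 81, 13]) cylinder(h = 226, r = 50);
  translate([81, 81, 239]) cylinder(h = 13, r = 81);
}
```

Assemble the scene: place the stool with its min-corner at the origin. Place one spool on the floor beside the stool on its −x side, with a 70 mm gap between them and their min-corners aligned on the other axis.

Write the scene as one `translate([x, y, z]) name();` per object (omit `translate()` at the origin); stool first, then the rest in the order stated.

stool();
translate([-232, 0, 0]) spool();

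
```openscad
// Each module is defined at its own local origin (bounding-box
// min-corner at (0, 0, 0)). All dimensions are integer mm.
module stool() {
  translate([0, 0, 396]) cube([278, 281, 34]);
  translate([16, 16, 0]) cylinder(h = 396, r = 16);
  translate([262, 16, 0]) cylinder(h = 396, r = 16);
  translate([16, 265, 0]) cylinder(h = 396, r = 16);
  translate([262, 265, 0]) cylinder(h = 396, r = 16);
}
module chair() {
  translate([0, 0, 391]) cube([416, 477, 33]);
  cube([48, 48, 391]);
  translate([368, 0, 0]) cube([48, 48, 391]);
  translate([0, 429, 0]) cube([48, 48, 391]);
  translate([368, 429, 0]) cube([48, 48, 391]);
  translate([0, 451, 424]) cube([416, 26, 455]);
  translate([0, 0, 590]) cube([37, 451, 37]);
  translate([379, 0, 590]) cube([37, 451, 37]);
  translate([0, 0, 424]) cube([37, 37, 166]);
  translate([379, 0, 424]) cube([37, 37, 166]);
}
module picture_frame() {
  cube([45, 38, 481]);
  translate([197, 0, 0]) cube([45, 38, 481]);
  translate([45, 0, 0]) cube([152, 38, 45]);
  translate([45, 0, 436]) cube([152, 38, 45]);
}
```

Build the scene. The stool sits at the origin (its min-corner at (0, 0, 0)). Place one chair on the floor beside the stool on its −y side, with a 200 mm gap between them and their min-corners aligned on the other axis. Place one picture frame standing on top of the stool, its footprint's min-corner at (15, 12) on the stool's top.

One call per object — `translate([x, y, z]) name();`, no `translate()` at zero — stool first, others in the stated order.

stool();
translate([0, -677, 0]) chair();
translate([15, 12, 430]) picture_frame();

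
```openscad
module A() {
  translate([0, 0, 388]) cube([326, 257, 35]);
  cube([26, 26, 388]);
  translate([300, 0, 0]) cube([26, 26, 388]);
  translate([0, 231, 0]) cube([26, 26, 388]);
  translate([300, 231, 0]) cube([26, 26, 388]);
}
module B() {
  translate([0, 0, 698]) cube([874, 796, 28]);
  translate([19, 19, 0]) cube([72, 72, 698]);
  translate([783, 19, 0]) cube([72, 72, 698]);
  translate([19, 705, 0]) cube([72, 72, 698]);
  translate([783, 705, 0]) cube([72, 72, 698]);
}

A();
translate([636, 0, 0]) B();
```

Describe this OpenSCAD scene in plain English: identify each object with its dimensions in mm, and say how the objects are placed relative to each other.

A is a simple wooden stool: a rectangular seat 326 mm (x) by 257 mm (y), 35 mm thick, top face at z = 423 mm, on four square legs, each 26×26 mm in cross-section. The legs rest on z = 0, each flush with a corner of the seat.

B is a table with a 874×796 mm rectangular top, 28 mm thick, top surface at z = 726 mm, supported by four 72×72 mm square legs, each inset 19 mm from the nearest pair of top edges, running from the floor.

The table is on the floor beside the stool on its +x side.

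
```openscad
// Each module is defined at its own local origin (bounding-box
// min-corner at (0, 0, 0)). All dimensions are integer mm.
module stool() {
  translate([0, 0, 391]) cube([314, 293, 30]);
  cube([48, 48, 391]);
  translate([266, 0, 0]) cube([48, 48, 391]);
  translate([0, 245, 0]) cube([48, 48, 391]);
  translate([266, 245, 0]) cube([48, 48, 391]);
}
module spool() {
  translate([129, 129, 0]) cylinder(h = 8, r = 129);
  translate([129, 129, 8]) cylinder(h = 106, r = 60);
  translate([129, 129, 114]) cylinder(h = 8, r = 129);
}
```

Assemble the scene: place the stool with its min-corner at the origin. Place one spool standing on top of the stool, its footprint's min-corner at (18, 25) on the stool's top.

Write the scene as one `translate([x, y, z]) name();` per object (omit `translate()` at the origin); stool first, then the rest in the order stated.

stool();
translate([18, 25, 421]) spool();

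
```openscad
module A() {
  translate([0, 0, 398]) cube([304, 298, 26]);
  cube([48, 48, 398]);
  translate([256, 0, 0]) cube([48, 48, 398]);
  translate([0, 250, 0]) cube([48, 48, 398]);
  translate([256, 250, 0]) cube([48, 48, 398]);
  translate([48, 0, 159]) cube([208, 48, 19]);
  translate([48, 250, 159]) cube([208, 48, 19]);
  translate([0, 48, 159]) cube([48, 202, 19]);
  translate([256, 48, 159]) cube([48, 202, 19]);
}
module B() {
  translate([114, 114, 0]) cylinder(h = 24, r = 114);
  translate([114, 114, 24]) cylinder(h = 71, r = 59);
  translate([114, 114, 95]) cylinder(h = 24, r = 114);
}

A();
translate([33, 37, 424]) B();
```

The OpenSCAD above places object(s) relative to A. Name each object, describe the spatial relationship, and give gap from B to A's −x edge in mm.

A is a stool. B is a spool. The spool is on top of the stool. The gap from the spool to the stool's −x edge is 33 mm.

The spool's min-x is at 33; the stool's min-x is 0; gap = 33 mm.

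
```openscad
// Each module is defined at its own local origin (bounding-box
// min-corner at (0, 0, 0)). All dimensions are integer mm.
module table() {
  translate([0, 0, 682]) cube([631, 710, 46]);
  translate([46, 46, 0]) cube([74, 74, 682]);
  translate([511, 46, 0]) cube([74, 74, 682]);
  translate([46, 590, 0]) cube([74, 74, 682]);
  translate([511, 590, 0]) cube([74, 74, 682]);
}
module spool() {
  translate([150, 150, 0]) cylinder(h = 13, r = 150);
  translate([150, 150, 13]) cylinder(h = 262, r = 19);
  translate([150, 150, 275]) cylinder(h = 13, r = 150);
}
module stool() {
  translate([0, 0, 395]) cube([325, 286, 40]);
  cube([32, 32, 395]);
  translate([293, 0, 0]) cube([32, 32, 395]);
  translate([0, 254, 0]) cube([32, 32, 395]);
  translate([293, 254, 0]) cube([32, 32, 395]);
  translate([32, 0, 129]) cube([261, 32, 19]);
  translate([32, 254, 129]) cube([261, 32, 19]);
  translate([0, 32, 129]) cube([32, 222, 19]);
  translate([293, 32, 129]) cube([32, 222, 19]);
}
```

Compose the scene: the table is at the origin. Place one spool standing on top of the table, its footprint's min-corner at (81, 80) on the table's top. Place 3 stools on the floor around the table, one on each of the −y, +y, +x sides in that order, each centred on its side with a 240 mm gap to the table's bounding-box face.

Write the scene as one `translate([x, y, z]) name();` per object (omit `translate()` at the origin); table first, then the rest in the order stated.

table();
translate([81, 80, 728]) spool();
translate([153, -526, 0]) stool();
translate([153, 950, 0]) stool();
translate([871, 212, 0]) stool();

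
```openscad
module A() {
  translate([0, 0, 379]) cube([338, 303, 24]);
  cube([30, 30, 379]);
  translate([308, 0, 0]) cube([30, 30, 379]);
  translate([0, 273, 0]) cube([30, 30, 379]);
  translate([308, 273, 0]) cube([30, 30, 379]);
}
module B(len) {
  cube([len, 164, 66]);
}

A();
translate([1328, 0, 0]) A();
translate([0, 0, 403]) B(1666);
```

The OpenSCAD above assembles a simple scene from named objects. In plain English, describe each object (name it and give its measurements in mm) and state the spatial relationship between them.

A is a four-legged stool. The seat is 338×303 mm, 24 mm thick, top at z = 403 mm. It stands on four square legs, each 30×30 mm in cross-section, from z = 0 to the seat underside, each flush with a corner of the seat.

B is a rectangular beam 1666 mm long (x), 164 mm deep (y), 66 mm thick (z).

The beam spans the tops of two stools placed 990 mm apart, resting at z = 403 mm.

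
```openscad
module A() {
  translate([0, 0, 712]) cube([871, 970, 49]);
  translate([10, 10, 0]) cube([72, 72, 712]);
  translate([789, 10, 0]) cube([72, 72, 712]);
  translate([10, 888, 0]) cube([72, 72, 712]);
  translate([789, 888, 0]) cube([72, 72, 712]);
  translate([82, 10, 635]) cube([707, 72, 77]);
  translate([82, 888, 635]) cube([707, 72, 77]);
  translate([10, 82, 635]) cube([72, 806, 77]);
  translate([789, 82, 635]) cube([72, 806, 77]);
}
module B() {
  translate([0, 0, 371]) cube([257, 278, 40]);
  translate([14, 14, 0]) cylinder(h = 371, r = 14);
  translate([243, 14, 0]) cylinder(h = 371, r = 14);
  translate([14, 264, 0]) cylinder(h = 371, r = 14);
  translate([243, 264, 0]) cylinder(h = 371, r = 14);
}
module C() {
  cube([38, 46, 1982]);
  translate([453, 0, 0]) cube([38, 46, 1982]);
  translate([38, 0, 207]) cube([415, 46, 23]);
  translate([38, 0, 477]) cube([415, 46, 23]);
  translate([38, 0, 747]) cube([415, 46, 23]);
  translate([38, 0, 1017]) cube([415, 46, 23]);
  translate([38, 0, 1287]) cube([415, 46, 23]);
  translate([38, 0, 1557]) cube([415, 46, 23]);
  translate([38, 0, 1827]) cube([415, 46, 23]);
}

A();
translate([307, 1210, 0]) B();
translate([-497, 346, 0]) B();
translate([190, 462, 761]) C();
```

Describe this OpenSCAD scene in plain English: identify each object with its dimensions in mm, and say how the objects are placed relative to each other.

A is a table: top 871 mm (x) × 970 mm (y), 49 mm thick, upper face at z = 761 mm, on four 72×72 mm square legs, each inset 10 mm from the nearest pair of top edges, running from z = 0 to the bottom of the top. Four apron rails, 72 mm thick and 77 mm tall, run between adjacent legs with their top edges flush with the underside of the top and their outer faces flush with the legs' outer faces.

B is a simple wooden stool: a rectangular seat 257 mm (x) by 278 mm (y), 40 mm thick, top face at z = 411 mm, on four round legs, each 28 mm in diameter. The legs rest on z = 0, each leg's axis is inset half a diameter from the nearest pair of seat edges (so the leg's bounding box is flush with the corner).

C is a straight ladder. Two 38×46 mm vertical rails, 1982 mm tall, stand 491 mm apart (outside-to-outside) with their front faces coplanar on the −y side. 7 rungs, each 46 mm deep and 23 mm tall, span between the inner faces of the rails, front faces flush with the rails. The lowest rung's underside is at z = 207 mm and rungs are spaced 270 mm apart (underside to underside).

Two stools sit around the table at the +y, −x sides. The ladder is on top of the table, centred.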